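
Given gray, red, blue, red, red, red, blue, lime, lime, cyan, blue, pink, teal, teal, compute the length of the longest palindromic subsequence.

5

One longest palindromic subsequence is blue red red red blue (positions 3,4,5,6,11); it reads the same forward and backward, and the interval DP gives dp[1][14] = 5.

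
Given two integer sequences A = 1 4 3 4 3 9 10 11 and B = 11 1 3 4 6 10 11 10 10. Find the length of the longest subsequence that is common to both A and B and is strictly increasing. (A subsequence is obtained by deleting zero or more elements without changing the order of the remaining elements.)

5

For each value that appears in both, track the longest common increasing run ending there.
The best achievable length is 5; one witness is 1, 3, 4, 10, 11 (A-positions 1,3,4,7,8, B-positions 2,3,4,6,7).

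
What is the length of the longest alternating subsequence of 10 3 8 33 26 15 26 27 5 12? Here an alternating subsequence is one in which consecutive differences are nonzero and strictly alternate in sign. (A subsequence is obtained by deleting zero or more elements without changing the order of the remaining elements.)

Track the best alternating length ending on an up-step vs a down-step at each position: up/down = 1/1, 1/2, 3/2, 3/1, 3/4, 3/4, 5/4, 5/4, 3/6, 7/6.
The maximum over both is 7; one such subsequence is 10, 3, 33, 15, 26, 5, 12.

7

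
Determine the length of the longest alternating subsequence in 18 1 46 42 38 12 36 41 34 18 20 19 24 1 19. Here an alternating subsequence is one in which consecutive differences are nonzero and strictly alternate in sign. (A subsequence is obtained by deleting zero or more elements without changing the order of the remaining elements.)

Track the best alternating length ending on an up-step vs a down-step at each position: up/down = 1/1, 1/2, 3/1, 3/4, 3/4, 3/4, 5/4, 5/4, 5/6, 5/6, 7/6, 7/8, 9/6, 1/10, 11/10.
The maximum over both is 11; one such subsequence is 18, 1, 46, 12, 36, 18, 20, 19, 24, 1, 19.

11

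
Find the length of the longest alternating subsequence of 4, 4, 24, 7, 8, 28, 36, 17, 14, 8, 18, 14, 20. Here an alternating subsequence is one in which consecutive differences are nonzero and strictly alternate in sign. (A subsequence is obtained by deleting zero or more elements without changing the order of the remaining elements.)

8

Track the best alternating length ending on an up-step vs a down-step at each position: up/down = 1/1, 1/1, 2/1, 2/3, 4/3, 4/1, 4/1, 4/5, 4/5, 4/5, 6/5, 6/7, 8/5.
The maximum over both is 8; one such subsequence is 4, 24, 7, 28, 17, 18, 14, 20.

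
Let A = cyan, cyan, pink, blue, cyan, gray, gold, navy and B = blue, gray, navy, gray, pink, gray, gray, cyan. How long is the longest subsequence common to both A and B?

3

Backtracking the LCS table gives one alignment: blue (A4,B1) → gray (A6,B2) → navy (A8,B3).
So the longest common subsequence has length 3.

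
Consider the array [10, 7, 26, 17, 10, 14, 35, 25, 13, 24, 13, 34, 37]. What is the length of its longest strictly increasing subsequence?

6

Scanning left to right, the best length ending at each element is: 10→1, 7→1, 26→2, 17→2, 10→2, 14→3, 35→4, 25→4, 13→3, 24→4, 13→3, 34→5, 37→6.
So the longest increasing subsequence has length 6, e.g. 7, 10, 14, 25, 34, 37.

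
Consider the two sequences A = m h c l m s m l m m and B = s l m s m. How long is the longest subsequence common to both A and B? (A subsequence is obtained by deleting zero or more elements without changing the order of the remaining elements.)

A longest common subsequence is lmsm (length 4); the LCS DP confirms no longer common subsequence exists.

4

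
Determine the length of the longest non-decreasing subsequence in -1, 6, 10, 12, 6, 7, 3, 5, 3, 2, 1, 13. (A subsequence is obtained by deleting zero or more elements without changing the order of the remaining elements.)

Let dp[i] be the longest non-decreasing subsequence ending at position i. Then dp = [1, 2, 3, 4, 3, 4, 2, 3, 3, 2, 2, 5].
The maximum is 5; one witness is -1, 6, 10, 12, 13 at positions 1,2,3,4,12.

5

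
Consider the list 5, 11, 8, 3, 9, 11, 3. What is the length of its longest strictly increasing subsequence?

Scanning left to right, the best length ending at each element is: 5→1, 11→2, 8→2, 3→1, 9→3, 11→4, 3→1.
So the longest increasing subsequence has length 4, e.g. 5, 8, 9, 11.

4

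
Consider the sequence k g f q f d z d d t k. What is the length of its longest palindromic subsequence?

Using dp[i][j] = 2 + dp[i+1][j−1] if the ends match, else max(dp[i+1][j], dp[i][j−1]):
dp[1][11] = 5. A witness is kdddk at positions 1,6,8,9,11.

5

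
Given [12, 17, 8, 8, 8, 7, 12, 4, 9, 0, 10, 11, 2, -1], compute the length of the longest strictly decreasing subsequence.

Scanning left to right, the best length ending at each element is: 12→1, 17→1, 8→2, 8→2, 8→2, 7→3, 12→2, 4→4, 9→3, 0→5, 10→3, 11→3, 2→5, -1→6.
So the longest decreasing subsequence has length 6, e.g. 12, 8, 7, 4, 0, -1.

6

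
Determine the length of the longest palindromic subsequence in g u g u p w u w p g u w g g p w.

11

Using dp[i][j] = 2 + dp[i+1][j−1] if the ends match, else max(dp[i+1][j], dp[i][j−1]):
dp[1][16] = 11. A witness is ggupwuwpugg at positions 1,3,4,5,6,7,8,9,11,13,14.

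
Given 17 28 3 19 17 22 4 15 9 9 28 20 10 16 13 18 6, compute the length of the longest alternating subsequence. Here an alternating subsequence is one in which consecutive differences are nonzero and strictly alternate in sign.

15

A longest alternating subsequence is 17, 28, 3, 19, 17, 22, 4, 15, 9, 28, 10, 16, 13, 18, 6 (positions 1,2,3,4,5,6,7,8,9,11,13,14,15,16,17); its 14 consecutive differences strictly alternate in sign, and length 15 is optimal.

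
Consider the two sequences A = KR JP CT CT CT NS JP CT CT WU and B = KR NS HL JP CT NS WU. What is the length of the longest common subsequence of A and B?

5

A longest common subsequence is KR, JP, CT, NS, WU (length 5); the LCS DP confirms no longer common subsequence exists.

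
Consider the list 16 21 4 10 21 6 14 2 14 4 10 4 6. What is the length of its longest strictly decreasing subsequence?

One longest decreasing subsequence is 16, 10, 6, 2 (positions 1,4,6,8), of length 4; no longer one exists.

4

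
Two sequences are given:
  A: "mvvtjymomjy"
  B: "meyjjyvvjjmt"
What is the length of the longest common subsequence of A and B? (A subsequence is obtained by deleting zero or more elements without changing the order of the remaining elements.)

5

A longest common subsequence is mvvjm (length 5); the LCS DP confirms no longer common subsequence exists.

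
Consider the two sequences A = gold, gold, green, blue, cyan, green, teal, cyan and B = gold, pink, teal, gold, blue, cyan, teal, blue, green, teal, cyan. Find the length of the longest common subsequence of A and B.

Backtracking the LCS table gives one alignment: gold (A1,B1) → gold (A2,B4) → blue (A4,B5) → cyan (A5,B6) → green (A6,B9) → teal (A7,B10) → cyan (A8,B11).
So the longest common subsequence has length 7.

7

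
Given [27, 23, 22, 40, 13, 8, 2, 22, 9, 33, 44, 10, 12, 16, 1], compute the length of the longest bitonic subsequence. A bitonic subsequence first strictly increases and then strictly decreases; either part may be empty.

One longest bitonic subsequence is 27, 23, 22, 13, 8, 2, 1 (positions 1,2,3,5,6,7,15): it rises to 27 then falls. Length 7 is optimal.

7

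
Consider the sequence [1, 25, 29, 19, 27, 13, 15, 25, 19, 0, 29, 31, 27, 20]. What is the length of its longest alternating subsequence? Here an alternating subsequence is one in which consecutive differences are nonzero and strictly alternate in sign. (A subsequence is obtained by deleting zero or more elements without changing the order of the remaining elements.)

9

Track the best alternating length ending on an up-step vs a down-step at each position: up/down = 1/1, 2/1, 2/1, 2/3, 4/3, 2/5, 6/5, 6/5, 6/7, 1/7, 8/1, 8/1, 8/9, 8/9.
The maximum over both is 9; one such subsequence is 1, 25, 19, 27, 13, 25, 19, 29, 27.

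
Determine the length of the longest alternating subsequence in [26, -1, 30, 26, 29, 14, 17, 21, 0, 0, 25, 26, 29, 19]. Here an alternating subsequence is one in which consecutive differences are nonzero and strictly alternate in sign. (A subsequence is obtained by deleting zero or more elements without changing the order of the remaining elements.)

10

A longest alternating subsequence is 26, -1, 30, 26, 29, 14, 17, 0, 25, 19 (positions 1,2,3,4,5,6,7,9,11,14); its 9 consecutive differences strictly alternate in sign, and length 10 is optimal.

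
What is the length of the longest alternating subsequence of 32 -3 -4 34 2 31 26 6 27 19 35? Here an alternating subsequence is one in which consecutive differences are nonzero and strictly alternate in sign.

Track the best alternating length ending on an up-step vs a down-step at each position: up/down = 1/1, 1/2, 1/2, 3/1, 3/4, 5/4, 5/6, 5/6, 7/6, 7/8, 9/1.
The maximum over both is 9; one such subsequence is 32, -3, 34, 2, 31, 26, 27, 19, 35.

9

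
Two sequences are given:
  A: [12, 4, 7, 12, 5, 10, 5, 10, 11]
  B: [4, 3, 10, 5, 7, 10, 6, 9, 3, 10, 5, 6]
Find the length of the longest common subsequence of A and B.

A longest common subsequence is 4, 7, 10, 5 (length 4); the LCS DP confirms no longer common subsequence exists.

4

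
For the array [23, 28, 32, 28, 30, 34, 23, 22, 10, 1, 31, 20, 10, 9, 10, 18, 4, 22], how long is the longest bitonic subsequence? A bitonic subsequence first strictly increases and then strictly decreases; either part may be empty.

10

One longest bitonic subsequence is 23, 28, 32, 30, 23, 22, 20, 10, 9, 4 (positions 1,2,3,5,7,8,12,13,14,17): it rises to 32 then falls. Length 10 is optimal.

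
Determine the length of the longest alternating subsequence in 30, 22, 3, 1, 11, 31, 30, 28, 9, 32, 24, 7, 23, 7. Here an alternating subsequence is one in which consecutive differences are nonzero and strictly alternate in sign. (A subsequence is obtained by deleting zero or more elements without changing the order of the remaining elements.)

8

Track the best alternating length ending on an up-step vs a down-step at each position: up/down = 1/1, 1/2, 1/2, 1/2, 3/2, 3/1, 3/4, 3/4, 3/4, 5/1, 5/6, 3/6, 7/6, 3/8.
The maximum over both is 8; one such subsequence is 30, 22, 31, 30, 32, 7, 23, 7.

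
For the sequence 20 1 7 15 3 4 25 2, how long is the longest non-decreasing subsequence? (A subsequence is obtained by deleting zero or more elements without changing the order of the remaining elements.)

4

One longest non-decreasing subsequence is 1, 7, 15, 25 (positions 2,3,4,7), of length 4; no longer one exists.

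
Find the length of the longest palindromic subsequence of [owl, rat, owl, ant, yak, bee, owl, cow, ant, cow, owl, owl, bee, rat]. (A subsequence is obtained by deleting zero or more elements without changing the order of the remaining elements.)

One longest palindromic subsequence is rat bee owl cow ant cow owl bee rat (positions 2,6,7,8,9,10,12,13,14); it reads the same forward and backward, and the interval DP gives dp[1][14] = 9.

9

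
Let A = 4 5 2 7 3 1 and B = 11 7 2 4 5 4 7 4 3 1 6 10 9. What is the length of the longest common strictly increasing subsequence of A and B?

3

For each value that appears in both, track the longest common increasing run ending there.
The best achievable length is 3; one witness is 4, 5, 7 (A-positions 1,2,4, B-positions 4,5,7).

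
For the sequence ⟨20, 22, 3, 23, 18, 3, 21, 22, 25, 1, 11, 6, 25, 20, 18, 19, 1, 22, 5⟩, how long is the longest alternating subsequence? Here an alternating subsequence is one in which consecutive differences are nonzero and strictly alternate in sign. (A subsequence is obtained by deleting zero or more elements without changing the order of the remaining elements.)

Track the best alternating length ending on an up-step vs a down-step at each position: up/down = 1/1, 2/1, 1/3, 4/1, 4/5, 1/5, 6/5, 6/5, 6/1, 1/7, 8/7, 8/9, 10/1, 10/11, 10/11, 12/11, 1/13, 14/11, 14/15.
The maximum over both is 15; one such subsequence is 20, 22, 3, 23, 18, 21, 1, 11, 6, 25, 18, 19, 1, 22, 5.

15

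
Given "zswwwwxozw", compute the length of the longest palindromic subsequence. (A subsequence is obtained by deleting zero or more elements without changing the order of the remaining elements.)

6

One longest palindromic subsequence is zwwwwz (positions 1,3,4,5,6,9); it reads the same forward and backward, and the interval DP gives dp[1][10] = 6.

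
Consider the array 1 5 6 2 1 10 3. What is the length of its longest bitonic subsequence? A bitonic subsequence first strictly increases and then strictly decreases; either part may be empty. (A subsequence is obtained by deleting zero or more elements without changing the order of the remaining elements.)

5

Let inc[i] be the LIS ending at i and dec[i] the longest strictly decreasing subsequence starting at i. inc = [1, 2, 3, 2, 1, 4, 3], dec = [1, 3, 3, 2, 1, 2, 1].
max_i inc[i]+dec[i]−1 = 5, with one witness 1, 5, 6, 2, 1.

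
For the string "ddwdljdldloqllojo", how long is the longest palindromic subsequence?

7

One longest palindromic subsequence is jllqllj (positions 6,8,10,12,13,14,16); it reads the same forward and backward, and the interval DP gives dp[1][17] = 7.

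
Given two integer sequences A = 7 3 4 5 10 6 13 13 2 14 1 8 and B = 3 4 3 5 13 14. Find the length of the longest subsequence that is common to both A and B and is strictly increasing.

A longest common strictly increasing subsequence is 3, 4, 5, 13, 14 (length 5); it appears in order in both A and B, and no longer such subsequence exists.

5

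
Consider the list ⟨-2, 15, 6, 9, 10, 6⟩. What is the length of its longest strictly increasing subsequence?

Scanning left to right, the best length ending at each element is: -2→1, 15→2, 6→2, 9→3, 10→4, 6→2.
So the longest increasing subsequence has length 4, e.g. -2, 6, 9, 10.

4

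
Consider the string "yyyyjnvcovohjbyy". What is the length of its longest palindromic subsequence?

Using dp[i][j] = 2 + dp[i+1][j−1] if the ends match, else max(dp[i+1][j], dp[i][j−1]):
dp[1][16] = 9. A witness is yyjovojyy at positions 1,2,5,9,10,11,13,15,16.

9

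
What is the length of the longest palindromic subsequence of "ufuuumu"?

5

One longest palindromic subsequence is uuuuu (positions 1,3,4,5,7); it reads the same forward and backward, and the interval DP gives dp[1][7] = 5.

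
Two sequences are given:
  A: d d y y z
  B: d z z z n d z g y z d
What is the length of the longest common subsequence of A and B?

4

A longest common subsequence is ddyz (length 4); the LCS DP confirms no longer common subsequence exists.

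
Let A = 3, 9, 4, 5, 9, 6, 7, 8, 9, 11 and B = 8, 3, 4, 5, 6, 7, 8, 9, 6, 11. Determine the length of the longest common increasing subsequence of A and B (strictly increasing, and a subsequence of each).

8

A longest common strictly increasing subsequence is 3, 4, 5, 6, 7, 8, 9, 11 (length 8); it appears in order in both A and B, and no longer such subsequence exists.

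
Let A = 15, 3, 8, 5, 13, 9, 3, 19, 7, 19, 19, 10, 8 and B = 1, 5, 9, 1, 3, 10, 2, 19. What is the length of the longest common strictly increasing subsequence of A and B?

3

A longest common strictly increasing subsequence is 5, 9, 10 (length 3); it appears in order in both A and B, and no longer such subsequence exists.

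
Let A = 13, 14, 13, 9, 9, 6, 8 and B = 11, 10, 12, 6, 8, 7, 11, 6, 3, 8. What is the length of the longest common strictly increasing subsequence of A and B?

For each value that appears in both, track the longest common increasing run ending there.
The best achievable length is 2; one witness is 6, 8 (A-positions 6,7, B-positions 4,5).

2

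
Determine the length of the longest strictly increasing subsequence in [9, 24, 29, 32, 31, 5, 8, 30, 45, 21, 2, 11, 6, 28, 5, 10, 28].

One longest increasing subsequence is 9, 24, 29, 32, 45 (positions 1,2,3,4,9), of length 5; no longer one exists.

5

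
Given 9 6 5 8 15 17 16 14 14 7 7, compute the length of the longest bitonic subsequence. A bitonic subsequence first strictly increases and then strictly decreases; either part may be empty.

One longest bitonic subsequence is 6, 8, 15, 17, 16, 14, 7 (positions 2,4,5,6,7,9,11): it rises to 17 then falls. Length 7 is optimal.

7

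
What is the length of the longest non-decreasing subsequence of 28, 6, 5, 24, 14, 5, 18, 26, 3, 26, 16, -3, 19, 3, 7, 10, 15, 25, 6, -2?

Let dp[i] be the longest non-decreasing subsequence ending at position i. Then dp = [1, 1, 1, 2, 2, 2, 3, 4, 1, 5, 3, 1, 4, 2, 3, 4, 5, 6, 3, 2].
The maximum is 6; one witness is 5, 5, 7, 10, 15, 25 at positions 3,6,15,16,17,18.

6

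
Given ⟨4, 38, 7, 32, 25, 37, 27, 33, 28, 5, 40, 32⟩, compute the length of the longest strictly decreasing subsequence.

5

One longest decreasing subsequence is 38, 37, 33, 28, 5 (positions 2,6,8,9,10), of length 5; no longer one exists.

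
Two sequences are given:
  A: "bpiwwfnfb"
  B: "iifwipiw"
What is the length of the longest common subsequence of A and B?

A longest common subsequence is piw (length 3); the LCS DP confirms no longer common subsequence exists.

3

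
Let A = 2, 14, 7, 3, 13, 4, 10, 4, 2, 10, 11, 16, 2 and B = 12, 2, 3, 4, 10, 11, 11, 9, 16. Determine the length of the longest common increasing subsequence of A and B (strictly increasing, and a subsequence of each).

6

For each value that appears in both, track the longest common increasing run ending there.
The best achievable length is 6; one witness is 2, 3, 4, 10, 11, 16 (A-positions 1,4,6,7,11,12, B-positions 2,3,4,5,6,9).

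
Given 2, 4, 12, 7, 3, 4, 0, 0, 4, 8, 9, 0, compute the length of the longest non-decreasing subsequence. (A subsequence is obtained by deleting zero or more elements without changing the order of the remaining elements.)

6

Let dp[i] be the longest non-decreasing subsequence ending at position i. Then dp = [1, 2, 3, 3, 2, 3, 1, 2, 4, 5, 6, 3].
The maximum is 6; one witness is 2, 4, 4, 4, 8, 9 at positions 1,2,6,9,10,11.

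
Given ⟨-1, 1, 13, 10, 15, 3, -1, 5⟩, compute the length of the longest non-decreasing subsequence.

Scanning left to right, the best length ending at each element is: -1→1, 1→2, 13→3, 10→3, 15→4, 3→3, -1→2, 5→4.
So the longest non-decreasing subsequence has length 4, e.g. -1, 1, 13, 15.

4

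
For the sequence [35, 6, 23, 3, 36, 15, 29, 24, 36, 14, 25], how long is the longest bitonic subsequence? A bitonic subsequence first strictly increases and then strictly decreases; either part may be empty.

Let inc[i] be the LIS ending at i and dec[i] the longest strictly decreasing subsequence starting at i. inc = [1, 1, 2, 1, 3, 2, 3, 3, 4, 2, 4], dec = [4, 2, 3, 1, 4, 2, 3, 2, 2, 1, 1].
max_i inc[i]+dec[i]−1 = 6, with one witness 6, 23, 36, 29, 24, 14.

6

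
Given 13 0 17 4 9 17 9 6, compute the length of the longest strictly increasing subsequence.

4

Scanning left to right, the best length ending at each element is: 13→1, 0→1, 17→2, 4→2, 9→3, 17→4, 9→3, 6→3.
So the longest increasing subsequence has length 4, e.g. 0, 4, 9, 17.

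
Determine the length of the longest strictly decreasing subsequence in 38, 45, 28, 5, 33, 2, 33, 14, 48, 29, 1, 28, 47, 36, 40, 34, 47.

One longest decreasing subsequence is 38, 28, 5, 2, 1 (positions 1,3,4,6,11), of length 5; no longer one exists.

5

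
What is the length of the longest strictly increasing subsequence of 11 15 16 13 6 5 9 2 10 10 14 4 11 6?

Let dp[i] be the longest increasing subsequence ending at position i. Then dp = [1, 2, 3, 2, 1, 1, 2, 1, 3, 3, 4, 2, 4, 3].
The maximum is 4; one witness is 6, 9, 10, 14 at positions 5,7,9,11.

4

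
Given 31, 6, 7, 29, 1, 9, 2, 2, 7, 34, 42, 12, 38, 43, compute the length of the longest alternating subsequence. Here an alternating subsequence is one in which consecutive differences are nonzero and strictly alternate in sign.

Track the best alternating length ending on an up-step vs a down-step at each position: up/down = 1/1, 1/2, 3/2, 3/2, 1/4, 5/4, 5/6, 5/6, 7/6, 7/1, 7/1, 7/8, 9/8, 9/1.
The maximum over both is 9; one such subsequence is 31, 6, 7, 1, 9, 2, 34, 12, 38.

9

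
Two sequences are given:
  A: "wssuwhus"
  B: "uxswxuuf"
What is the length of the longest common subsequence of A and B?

A longest common subsequence is wuu (length 3); the LCS DP confirms no longer common subsequence exists.

3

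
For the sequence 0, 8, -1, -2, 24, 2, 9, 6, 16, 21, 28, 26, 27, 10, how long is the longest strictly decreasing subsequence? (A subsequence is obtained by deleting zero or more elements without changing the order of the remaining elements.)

3

Scanning left to right, the best length ending at each element is: 0→1, 8→1, -1→2, -2→3, 24→1, 2→2, 9→2, 6→3, 16→2, 21→2, 28→1, 26→2, 27→2, 10→3.
So the longest decreasing subsequence has length 3, e.g. 0, -1, -2.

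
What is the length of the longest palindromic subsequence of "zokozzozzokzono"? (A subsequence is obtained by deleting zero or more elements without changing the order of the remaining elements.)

One longest palindromic subsequence is okozzozzoko (positions 2,3,4,5,6,7,8,9,10,11,15); it reads the same forward and backward, and the interval DP gives dp[1][15] = 11.

11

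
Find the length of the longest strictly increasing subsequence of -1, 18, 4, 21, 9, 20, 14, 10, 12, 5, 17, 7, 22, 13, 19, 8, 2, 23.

Let dp[i] be the longest increasing subsequence ending at position i. Then dp = [1, 2, 2, 3, 3, 4, 4, 4, 5, 3, 6, 4, 7, 6, 7, 5, 2, 8].
The maximum is 8; one witness is -1, 4, 9, 10, 12, 17, 22, 23 at positions 1,3,5,8,9,11,13,18.

8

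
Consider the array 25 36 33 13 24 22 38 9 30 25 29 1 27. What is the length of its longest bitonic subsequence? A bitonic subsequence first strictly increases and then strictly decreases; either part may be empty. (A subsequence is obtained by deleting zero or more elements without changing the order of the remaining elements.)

Let inc[i] be the LIS ending at i and dec[i] the longest strictly decreasing subsequence starting at i. inc = [1, 2, 2, 1, 2, 2, 3, 1, 3, 3, 4, 1, 4], dec = [5, 6, 5, 3, 4, 3, 4, 2, 3, 2, 2, 1, 1].
max_i inc[i]+dec[i]−1 = 7, with one witness 25, 36, 33, 24, 22, 9, 1.

7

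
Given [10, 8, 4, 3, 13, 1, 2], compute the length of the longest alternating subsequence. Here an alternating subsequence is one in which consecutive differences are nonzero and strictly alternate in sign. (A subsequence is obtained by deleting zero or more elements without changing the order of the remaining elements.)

5

A longest alternating subsequence is 10, 8, 13, 1, 2 (positions 1,2,5,6,7); its 4 consecutive differences strictly alternate in sign, and length 5 is optimal.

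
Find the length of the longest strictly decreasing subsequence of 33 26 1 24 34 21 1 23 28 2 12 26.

One longest decreasing subsequence is 33, 26, 24, 21, 1 (positions 1,2,4,6,7), of length 5; no longer one exists.

5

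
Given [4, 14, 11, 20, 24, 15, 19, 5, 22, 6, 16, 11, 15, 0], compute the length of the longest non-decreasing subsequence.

Scanning left to right, the best length ending at each element is: 4→1, 14→2, 11→2, 20→3, 24→4, 15→3, 19→4, 5→2, 22→5, 6→3, 16→4, 11→4, 15→5, 0→1.
So the longest non-decreasing subsequence has length 5, e.g. 4, 14, 15, 19, 22.

5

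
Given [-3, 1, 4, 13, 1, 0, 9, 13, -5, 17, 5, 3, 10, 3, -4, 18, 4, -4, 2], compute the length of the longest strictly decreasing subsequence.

5

One longest decreasing subsequence is 13, 9, 5, 3, -4 (positions 4,7,11,12,15), of length 5; no longer one exists.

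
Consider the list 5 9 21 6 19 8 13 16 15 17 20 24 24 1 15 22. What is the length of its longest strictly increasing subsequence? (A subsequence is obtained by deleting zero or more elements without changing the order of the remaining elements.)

8

Let dp[i] be the longest increasing subsequence ending at position i. Then dp = [1, 2, 3, 2, 3, 3, 4, 5, 5, 6, 7, 8, 8, 1, 5, 8].
The maximum is 8; one witness is 5, 6, 8, 13, 16, 17, 20, 24 at positions 1,4,6,7,8,10,11,12.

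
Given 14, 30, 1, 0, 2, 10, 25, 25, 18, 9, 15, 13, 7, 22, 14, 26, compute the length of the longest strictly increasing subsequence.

Scanning left to right, the best length ending at each element is: 14→1, 30→2, 1→1, 0→1, 2→2, 10→3, 25→4, 25→4, 18→4, 9→3, 15→4, 13→4, 7→3, 22→5, 14→5, 26→6.
So the longest increasing subsequence has length 6, e.g. 1, 2, 10, 18, 22, 26.

6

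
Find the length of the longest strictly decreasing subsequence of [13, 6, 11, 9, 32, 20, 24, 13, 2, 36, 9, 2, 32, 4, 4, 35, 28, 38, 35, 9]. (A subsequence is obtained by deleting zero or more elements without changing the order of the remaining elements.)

5

One longest decreasing subsequence is 32, 20, 13, 9, 2 (positions 5,6,8,11,12), of length 5; no longer one exists.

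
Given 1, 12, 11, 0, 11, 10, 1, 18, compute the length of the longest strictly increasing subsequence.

Scanning left to right, the best length ending at each element is: 1→1, 12→2, 11→2, 0→1, 11→2, 10→2, 1→2, 18→3.
So the longest increasing subsequence has length 3, e.g. 1, 12, 18.

3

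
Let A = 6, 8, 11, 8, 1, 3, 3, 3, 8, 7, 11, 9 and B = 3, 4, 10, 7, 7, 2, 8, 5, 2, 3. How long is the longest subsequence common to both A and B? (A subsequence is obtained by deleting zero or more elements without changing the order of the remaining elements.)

A longest common subsequence is 8, 3 (length 2); the LCS DP confirms no longer common subsequence exists.

2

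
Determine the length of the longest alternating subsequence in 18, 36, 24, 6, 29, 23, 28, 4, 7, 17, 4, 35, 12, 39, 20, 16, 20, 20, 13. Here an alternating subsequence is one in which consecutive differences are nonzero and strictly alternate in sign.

15

Track the best alternating length ending on an up-step vs a down-step at each position: up/down = 1/1, 2/1, 2/3, 1/3, 4/3, 4/5, 6/5, 1/7, 8/7, 8/7, 1/9, 10/3, 10/11, 12/1, 12/13, 12/13, 14/13, 14/13, 12/15.
The maximum over both is 15; one such subsequence is 18, 36, 24, 29, 23, 28, 4, 7, 4, 35, 12, 39, 16, 20, 13.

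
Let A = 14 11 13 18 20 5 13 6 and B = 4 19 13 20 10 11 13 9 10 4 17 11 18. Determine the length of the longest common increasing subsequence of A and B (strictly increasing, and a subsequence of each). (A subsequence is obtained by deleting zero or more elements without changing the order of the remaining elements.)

3

A longest common strictly increasing subsequence is 11, 13, 18 (length 3); it appears in order in both A and B, and no longer such subsequence exists.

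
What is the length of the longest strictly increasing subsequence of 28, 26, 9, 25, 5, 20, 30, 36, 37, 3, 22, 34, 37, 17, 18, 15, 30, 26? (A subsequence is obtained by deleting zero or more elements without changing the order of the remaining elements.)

Let dp[i] be the longest increasing subsequence ending at position i. Then dp = [1, 1, 1, 2, 1, 2, 3, 4, 5, 1, 3, 4, 5, 2, 3, 2, 4, 4].
The maximum is 5; one witness is 9, 25, 30, 36, 37 at positions 3,4,7,8,9.

5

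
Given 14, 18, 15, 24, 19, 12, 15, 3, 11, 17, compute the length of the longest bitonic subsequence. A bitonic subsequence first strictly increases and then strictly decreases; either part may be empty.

6

Let inc[i] be the LIS ending at i and dec[i] the longest strictly decreasing subsequence starting at i. inc = [1, 2, 2, 3, 3, 1, 2, 1, 2, 3], dec = [3, 4, 3, 4, 3, 2, 2, 1, 1, 1].
max_i inc[i]+dec[i]−1 = 6, with one witness 14, 18, 24, 19, 15, 11.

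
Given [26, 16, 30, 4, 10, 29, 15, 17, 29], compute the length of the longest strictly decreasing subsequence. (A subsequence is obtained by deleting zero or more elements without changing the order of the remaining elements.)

3

One longest decreasing subsequence is 26, 16, 4 (positions 1,2,4), of length 3; no longer one exists.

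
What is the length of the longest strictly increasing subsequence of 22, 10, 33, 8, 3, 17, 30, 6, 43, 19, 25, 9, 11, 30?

5

Scanning left to right, the best length ending at each element is: 22→1, 10→1, 33→2, 8→1, 3→1, 17→2, 30→3, 6→2, 43→4, 19→3, 25→4, 9→3, 11→4, 30→5.
So the longest increasing subsequence has length 5, e.g. 10, 17, 19, 25, 30.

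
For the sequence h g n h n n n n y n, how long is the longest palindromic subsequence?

6

One longest palindromic subsequence is nnnnnn (positions 3,5,6,7,8,10); it reads the same forward and backward, and the interval DP gives dp[1][10] = 6.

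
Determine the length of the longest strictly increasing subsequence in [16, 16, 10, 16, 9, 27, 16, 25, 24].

3

Let dp[i] be the longest increasing subsequence ending at position i. Then dp = [1, 1, 1, 2, 1, 3, 2, 3, 3].
The maximum is 3; one witness is 10, 16, 27 at positions 3,4,6.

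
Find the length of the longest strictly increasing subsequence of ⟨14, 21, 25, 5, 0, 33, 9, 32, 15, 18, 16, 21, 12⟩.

One longest increasing subsequence is 5, 9, 15, 18, 21 (positions 4,7,9,10,12), of length 5; no longer one exists.

5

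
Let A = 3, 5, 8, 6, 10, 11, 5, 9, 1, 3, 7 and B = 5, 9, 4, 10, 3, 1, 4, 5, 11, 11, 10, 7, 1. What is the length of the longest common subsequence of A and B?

Backtracking the LCS table gives one alignment: 3 (A1,B5) → 5 (A2,B8) → 10 (A5,B11) → 1 (A9,B13).
So the longest common subsequence has length 4.

4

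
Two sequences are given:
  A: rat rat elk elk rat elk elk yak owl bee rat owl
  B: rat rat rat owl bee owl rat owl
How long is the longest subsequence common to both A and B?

A longest common subsequence is rat, rat, rat, owl, bee, rat, owl (length 7); the LCS DP confirms no longer common subsequence exists.

7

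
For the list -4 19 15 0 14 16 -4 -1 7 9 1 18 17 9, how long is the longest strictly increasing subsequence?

5

One longest increasing subsequence is -4, 0, 14, 16, 18 (positions 1,4,5,6,12), of length 5; no longer one exists.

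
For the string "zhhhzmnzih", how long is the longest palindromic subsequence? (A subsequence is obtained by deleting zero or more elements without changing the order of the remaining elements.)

One longest palindromic subsequence is hznzh (positions 2,5,7,8,10); it reads the same forward and backward, and the interval DP gives dp[1][10] = 5.

5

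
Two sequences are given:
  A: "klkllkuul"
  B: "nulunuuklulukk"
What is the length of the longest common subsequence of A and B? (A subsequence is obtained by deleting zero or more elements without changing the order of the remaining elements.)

Backtracking the LCS table gives one alignment: l (A2,B3) → k (A3,B8) → l (A4,B9) → l (A5,B11) → k (A6,B14).
So the longest common subsequence has length 5.

5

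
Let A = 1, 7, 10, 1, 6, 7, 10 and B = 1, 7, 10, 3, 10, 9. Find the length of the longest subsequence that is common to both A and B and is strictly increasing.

For each value that appears in both, track the longest common increasing run ending there.
The best achievable length is 3; one witness is 1, 7, 10 (A-positions 1,2,3, B-positions 1,2,3).

3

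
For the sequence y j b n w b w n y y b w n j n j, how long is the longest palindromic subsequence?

10

Using dp[i][j] = 2 + dp[i+1][j−1] if the ends match, else max(dp[i+1][j], dp[i][j−1]):
dp[1][16] = 10. A witness is jnwbyybwnj at positions 2,4,5,6,9,10,11,12,15,16.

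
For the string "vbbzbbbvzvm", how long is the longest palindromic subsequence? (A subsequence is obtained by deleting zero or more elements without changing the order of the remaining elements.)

7

One longest palindromic subsequence is vzbbbzv (positions 1,4,5,6,7,9,10); it reads the same forward and backward, and the interval DP gives dp[1][11] = 7.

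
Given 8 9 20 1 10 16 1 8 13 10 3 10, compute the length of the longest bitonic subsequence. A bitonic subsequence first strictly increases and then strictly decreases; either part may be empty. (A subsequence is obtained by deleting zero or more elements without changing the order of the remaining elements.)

One longest bitonic subsequence is 8, 9, 20, 16, 13, 10, 3 (positions 1,2,3,6,9,10,11): it rises to 20 then falls. Length 7 is optimal.

7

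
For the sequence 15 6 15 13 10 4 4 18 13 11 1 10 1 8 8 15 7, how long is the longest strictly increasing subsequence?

One longest increasing subsequence is 6, 10, 13, 15 (positions 2,5,9,16), of length 4; no longer one exists.

4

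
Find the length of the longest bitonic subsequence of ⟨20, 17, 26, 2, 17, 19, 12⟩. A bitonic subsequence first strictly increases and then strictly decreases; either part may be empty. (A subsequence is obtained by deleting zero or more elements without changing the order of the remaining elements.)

Let inc[i] be the LIS ending at i and dec[i] the longest strictly decreasing subsequence starting at i. inc = [1, 1, 2, 1, 2, 3, 2], dec = [3, 2, 3, 1, 2, 2, 1].
max_i inc[i]+dec[i]−1 = 4, with one witness 20, 26, 19, 12.

4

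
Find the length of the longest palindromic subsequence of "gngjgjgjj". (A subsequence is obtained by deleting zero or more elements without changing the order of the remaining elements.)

One longest palindromic subsequence is jjgjj (positions 4,6,7,8,9); it reads the same forward and backward, and the interval DP gives dp[1][9] = 5.

5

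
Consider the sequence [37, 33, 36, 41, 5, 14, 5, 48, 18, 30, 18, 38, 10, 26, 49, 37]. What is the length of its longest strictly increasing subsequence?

6

Let dp[i] be the longest increasing subsequence ending at position i. Then dp = [1, 1, 2, 3, 1, 2, 1, 4, 3, 4, 3, 5, 2, 4, 6, 5].
The maximum is 6; one witness is 5, 14, 18, 30, 38, 49 at positions 5,6,9,10,12,15.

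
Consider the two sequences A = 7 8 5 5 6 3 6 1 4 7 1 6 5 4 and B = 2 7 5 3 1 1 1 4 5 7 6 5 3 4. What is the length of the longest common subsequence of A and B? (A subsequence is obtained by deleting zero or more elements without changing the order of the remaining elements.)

Backtracking the LCS table gives one alignment: 7 (A1,B2) → 5 (A4,B3) → 3 (A6,B4) → 1 (A8,B7) → 4 (A9,B8) → 7 (A10,B10) → 6 (A12,B11) → 5 (A13,B12) → 4 (A14,B14).
So the longest common subsequence has length 9.

9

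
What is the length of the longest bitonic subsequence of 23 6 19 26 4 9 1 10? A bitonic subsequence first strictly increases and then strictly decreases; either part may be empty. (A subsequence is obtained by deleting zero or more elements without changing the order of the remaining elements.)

5

One longest bitonic subsequence is 6, 19, 26, 9, 1 (positions 2,3,4,6,7): it rises to 26 then falls. Length 5 is optimal.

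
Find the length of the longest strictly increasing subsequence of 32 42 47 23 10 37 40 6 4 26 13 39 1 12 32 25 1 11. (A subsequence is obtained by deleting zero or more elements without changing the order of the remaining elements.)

3

One longest increasing subsequence is 32, 42, 47 (positions 1,2,3), of length 3; no longer one exists.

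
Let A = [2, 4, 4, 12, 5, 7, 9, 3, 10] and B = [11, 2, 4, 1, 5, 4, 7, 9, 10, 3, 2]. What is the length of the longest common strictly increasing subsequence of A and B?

For each value that appears in both, track the longest common increasing run ending there.
The best achievable length is 6; one witness is 2, 4, 5, 7, 9, 10 (A-positions 1,2,5,6,7,9, B-positions 2,3,5,7,8,9).

6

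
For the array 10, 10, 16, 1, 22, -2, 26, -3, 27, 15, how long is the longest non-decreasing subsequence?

Scanning left to right, the best length ending at each element is: 10→1, 10→2, 16→3, 1→1, 22→4, -2→1, 26→5, -3→1, 27→6, 15→3.
So the longest non-decreasing subsequence has length 6, e.g. 10, 10, 16, 22, 26, 27.

6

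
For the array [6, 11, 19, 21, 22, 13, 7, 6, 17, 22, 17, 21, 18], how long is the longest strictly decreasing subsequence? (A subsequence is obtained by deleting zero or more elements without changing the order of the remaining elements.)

Scanning left to right, the best length ending at each element is: 6→1, 11→1, 19→1, 21→1, 22→1, 13→2, 7→3, 6→4, 17→2, 22→1, 17→2, 21→2, 18→3.
So the longest decreasing subsequence has length 4, e.g. 19, 13, 7, 6.

4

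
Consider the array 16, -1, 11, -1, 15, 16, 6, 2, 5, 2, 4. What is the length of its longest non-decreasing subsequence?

5

One longest non-decreasing subsequence is -1, -1, 2, 2, 4 (positions 2,4,8,10,11), of length 5; no longer one exists.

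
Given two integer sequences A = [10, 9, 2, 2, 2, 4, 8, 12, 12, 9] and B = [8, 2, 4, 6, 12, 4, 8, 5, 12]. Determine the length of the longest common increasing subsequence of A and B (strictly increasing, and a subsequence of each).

4

For each value that appears in both, track the longest common increasing run ending there.
The best achievable length is 4; one witness is 2, 4, 8, 12 (A-positions 3,6,7,8, B-positions 2,3,7,9).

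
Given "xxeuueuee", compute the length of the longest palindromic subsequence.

5

One longest palindromic subsequence is eeuee (positions 3,6,7,8,9); it reads the same forward and backward, and the interval DP gives dp[1][9] = 5.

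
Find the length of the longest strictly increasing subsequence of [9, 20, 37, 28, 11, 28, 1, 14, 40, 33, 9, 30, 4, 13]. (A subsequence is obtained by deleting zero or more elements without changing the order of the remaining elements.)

4

Let dp[i] be the longest increasing subsequence ending at position i. Then dp = [1, 2, 3, 3, 2, 3, 1, 3, 4, 4, 2, 4, 2, 3].
The maximum is 4; one witness is 9, 20, 37, 40 at positions 1,2,3,9.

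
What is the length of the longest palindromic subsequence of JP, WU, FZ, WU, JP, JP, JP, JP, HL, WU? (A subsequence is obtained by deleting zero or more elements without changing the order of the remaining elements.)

6

One longest palindromic subsequence is WU JP JP JP JP WU (positions 2,5,6,7,8,10); it reads the same forward and backward, and the interval DP gives dp[1][10] = 6.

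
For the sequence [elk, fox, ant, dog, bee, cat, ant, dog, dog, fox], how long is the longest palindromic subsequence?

5

One longest palindromic subsequence is fox dog dog dog fox (positions 2,4,8,9,10); it reads the same forward and backward, and the interval DP gives dp[1][10] = 5.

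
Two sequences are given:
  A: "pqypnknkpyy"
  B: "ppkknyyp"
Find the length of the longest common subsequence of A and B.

6

A longest common subsequence is ppknyy (length 6); the LCS DP confirms no longer common subsequence exists.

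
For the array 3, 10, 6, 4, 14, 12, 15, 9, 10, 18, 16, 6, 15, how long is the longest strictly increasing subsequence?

5

Scanning left to right, the best length ending at each element is: 3→1, 10→2, 6→2, 4→2, 14→3, 12→3, 15→4, 9→3, 10→4, 18→5, 16→5, 6→3, 15→5.
So the longest increasing subsequence has length 5, e.g. 3, 10, 14, 15, 18.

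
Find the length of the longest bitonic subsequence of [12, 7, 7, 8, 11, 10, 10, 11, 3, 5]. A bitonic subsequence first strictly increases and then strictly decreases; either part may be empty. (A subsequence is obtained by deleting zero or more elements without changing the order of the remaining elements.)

5

One longest bitonic subsequence is 7, 8, 11, 10, 5 (positions 2,4,5,7,10): it rises to 11 then falls. Length 5 is optimal.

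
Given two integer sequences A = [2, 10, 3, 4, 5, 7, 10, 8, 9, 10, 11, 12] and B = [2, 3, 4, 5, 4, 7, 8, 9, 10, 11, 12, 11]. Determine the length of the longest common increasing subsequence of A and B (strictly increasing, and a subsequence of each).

10

A longest common strictly increasing subsequence is 2, 3, 4, 5, 7, 8, 9, 10, 11, 12 (length 10); it appears in order in both A and B, and no longer such subsequence exists.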